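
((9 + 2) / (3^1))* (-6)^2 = 132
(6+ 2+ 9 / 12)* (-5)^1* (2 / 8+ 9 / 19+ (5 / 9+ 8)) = -1110725 / 2736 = -405.97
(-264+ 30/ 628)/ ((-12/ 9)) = 248643/ 1256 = 197.96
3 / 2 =1.50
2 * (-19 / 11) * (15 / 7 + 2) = -1102 / 77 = -14.31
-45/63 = -5/7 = -0.71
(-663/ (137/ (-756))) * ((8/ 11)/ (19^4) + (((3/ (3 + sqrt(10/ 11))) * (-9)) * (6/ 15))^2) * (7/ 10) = 8792599613447751192/ 194454358748375 - 337625175888 * sqrt(110)/ 135647125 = 19111.97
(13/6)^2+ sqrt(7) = sqrt(7)+ 169/36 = 7.34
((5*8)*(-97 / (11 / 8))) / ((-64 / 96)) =46560 / 11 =4232.73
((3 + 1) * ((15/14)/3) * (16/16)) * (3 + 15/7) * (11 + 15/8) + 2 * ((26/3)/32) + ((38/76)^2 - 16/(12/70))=2411/1176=2.05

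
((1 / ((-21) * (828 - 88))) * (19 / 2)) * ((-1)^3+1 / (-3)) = 19 / 23310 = 0.00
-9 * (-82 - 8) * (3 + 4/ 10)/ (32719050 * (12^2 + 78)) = 3/ 7912450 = 0.00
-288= -288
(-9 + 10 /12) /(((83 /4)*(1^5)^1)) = -98 /249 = -0.39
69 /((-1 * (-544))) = 0.13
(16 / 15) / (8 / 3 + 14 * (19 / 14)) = 16 / 325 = 0.05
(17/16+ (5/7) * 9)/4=839/448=1.87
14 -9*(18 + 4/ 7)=-1072/ 7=-153.14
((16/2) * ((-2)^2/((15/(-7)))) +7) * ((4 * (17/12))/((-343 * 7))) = 289/15435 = 0.02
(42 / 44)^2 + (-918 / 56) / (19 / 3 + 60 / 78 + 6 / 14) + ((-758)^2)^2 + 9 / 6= 328507504019923315 / 995104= 330123790096.23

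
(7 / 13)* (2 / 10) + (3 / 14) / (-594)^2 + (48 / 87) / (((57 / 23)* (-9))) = 0.08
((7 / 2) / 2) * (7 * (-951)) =-46599 / 4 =-11649.75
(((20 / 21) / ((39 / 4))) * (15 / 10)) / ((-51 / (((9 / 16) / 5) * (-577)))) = 577 / 3094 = 0.19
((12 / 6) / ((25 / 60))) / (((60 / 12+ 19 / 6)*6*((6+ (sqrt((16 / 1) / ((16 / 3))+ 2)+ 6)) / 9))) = 2592 / 34055 - 216*sqrt(5) / 34055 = 0.06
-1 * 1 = -1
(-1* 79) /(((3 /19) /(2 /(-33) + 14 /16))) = -322715 /792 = -407.47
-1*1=-1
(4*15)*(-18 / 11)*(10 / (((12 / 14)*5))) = -229.09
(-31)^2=961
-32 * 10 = -320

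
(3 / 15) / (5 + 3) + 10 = 401 / 40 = 10.02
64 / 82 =32 / 41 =0.78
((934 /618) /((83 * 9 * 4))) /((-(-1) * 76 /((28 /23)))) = 3269 /403478604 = 0.00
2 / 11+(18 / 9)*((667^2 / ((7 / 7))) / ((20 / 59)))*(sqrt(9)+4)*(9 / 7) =2598596669 / 110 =23623606.08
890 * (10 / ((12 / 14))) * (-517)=-16104550 / 3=-5368183.33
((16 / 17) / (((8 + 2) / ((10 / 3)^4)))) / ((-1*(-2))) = 8000 / 1377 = 5.81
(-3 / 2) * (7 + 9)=-24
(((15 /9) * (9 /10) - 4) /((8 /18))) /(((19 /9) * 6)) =-135 /304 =-0.44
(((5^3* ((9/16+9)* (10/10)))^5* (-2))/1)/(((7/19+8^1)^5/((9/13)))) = -234645083947224151611328125/2850313422241792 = -82322555167.52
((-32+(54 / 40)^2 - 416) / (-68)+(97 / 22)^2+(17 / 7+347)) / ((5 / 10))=8649308537 / 11519200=750.86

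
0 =0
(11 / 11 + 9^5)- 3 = 59047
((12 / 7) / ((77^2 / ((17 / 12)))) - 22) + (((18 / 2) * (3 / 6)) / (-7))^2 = -3583589 / 166012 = -21.59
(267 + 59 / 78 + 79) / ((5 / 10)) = 27047 / 39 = 693.51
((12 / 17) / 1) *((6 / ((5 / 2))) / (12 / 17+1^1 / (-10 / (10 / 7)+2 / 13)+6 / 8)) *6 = 307584 / 39635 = 7.76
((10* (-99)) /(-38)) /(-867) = -165 /5491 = -0.03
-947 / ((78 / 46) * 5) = -21781 / 195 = -111.70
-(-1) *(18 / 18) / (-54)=-1 / 54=-0.02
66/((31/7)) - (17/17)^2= 431/31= 13.90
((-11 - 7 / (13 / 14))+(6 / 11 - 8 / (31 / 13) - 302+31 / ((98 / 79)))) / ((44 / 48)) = -777701286 / 2389387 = -325.48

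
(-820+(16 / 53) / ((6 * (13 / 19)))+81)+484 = -526933 / 2067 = -254.93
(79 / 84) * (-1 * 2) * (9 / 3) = -79 / 14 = -5.64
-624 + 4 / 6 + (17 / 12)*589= 2533 / 12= 211.08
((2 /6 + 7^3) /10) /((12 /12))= 34.33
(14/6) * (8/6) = 28/9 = 3.11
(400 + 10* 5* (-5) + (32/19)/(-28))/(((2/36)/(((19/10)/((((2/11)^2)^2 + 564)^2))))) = 19236351622059/1193271919903000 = 0.02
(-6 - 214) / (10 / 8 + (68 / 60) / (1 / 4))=-13200 / 347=-38.04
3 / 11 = 0.27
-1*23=-23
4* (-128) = -512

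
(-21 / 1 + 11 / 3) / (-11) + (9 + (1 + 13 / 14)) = 5777 / 462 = 12.50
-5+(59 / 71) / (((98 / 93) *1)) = -29303 / 6958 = -4.21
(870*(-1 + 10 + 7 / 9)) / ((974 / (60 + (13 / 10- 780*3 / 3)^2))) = 38690469422 / 7305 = 5296436.61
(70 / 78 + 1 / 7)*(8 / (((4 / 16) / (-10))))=-90880 / 273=-332.89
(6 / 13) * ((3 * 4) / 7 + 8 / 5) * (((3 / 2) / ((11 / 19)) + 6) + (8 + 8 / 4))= 142332 / 5005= 28.44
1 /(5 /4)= 4 /5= 0.80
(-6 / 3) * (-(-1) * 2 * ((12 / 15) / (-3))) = 16 / 15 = 1.07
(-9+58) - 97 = -48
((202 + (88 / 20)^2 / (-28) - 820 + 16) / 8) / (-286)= 105471 / 400400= 0.26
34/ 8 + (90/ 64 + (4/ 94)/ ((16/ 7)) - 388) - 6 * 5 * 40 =-2379817/ 1504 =-1582.33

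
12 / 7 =1.71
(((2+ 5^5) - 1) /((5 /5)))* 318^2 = 316113624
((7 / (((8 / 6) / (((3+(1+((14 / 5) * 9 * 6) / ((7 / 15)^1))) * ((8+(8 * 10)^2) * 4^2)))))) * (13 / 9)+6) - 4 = 255021314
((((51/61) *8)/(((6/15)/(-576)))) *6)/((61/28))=-98703360/3721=-26526.03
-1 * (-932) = 932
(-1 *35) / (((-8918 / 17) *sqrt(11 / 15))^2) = -21675 / 124976852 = -0.00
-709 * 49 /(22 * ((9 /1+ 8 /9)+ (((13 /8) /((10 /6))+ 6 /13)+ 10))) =-81293940 /1097833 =-74.05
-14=-14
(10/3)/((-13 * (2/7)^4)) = -12005/312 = -38.48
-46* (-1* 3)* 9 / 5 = 1242 / 5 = 248.40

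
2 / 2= 1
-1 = -1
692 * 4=2768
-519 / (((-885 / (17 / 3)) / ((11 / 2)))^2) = -6049637 / 9398700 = -0.64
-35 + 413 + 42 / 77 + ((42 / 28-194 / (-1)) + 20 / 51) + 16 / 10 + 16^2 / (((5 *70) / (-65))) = 528.49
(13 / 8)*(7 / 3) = 91 / 24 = 3.79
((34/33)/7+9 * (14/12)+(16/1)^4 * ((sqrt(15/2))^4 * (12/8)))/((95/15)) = 2554680119/2926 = 873096.42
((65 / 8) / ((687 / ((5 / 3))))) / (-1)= -325 / 16488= -0.02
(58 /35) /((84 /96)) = 1.89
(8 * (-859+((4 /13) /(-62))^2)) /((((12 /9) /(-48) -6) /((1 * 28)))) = 160714744704 /5034679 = 31921.55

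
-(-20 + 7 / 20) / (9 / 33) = 72.05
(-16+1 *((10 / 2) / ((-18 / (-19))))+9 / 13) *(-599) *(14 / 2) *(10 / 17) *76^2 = 142889513.56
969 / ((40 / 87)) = 2107.58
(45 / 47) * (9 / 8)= 405 / 376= 1.08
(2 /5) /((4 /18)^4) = 6561 /40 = 164.02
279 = 279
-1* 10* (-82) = 820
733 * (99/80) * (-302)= -10957617/40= -273940.42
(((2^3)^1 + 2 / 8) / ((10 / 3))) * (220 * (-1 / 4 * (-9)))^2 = 4851495 / 8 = 606436.88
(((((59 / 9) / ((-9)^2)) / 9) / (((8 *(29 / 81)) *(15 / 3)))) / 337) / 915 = 59 / 28973035800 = 0.00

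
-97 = -97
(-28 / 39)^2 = 784 / 1521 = 0.52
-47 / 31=-1.52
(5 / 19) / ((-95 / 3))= -3 / 361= -0.01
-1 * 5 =-5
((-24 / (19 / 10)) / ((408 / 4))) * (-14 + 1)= 520 / 323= 1.61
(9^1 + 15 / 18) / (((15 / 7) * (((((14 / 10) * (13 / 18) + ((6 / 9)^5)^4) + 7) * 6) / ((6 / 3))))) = 53334887319 / 279340658329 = 0.19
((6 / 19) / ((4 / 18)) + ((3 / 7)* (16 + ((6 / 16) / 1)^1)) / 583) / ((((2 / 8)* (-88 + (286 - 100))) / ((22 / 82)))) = 888963 / 56645764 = 0.02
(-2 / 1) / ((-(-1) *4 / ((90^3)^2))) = -265720500000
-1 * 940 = -940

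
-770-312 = -1082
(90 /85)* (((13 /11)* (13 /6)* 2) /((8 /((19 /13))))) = 741 /748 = 0.99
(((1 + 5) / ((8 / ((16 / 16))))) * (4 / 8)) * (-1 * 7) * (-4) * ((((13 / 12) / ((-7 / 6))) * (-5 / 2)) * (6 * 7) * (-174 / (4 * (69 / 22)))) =-1306305 / 92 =-14198.97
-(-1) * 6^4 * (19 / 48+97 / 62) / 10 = 78759 / 310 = 254.06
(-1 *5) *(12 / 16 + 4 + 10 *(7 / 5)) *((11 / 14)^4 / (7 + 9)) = -5490375 / 2458624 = -2.23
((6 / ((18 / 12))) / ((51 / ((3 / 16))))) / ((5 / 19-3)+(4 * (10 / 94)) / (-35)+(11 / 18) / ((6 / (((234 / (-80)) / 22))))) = -0.01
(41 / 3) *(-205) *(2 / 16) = -8405 / 24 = -350.21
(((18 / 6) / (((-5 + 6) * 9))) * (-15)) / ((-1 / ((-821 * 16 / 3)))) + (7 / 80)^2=-420351853 / 19200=-21893.33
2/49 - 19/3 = -925/147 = -6.29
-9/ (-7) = 9/ 7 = 1.29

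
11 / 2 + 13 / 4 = 35 / 4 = 8.75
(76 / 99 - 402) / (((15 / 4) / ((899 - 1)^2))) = -128127918752 / 1485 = -86281426.77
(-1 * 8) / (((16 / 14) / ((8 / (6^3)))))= -7 / 27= -0.26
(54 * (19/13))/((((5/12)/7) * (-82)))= -16.17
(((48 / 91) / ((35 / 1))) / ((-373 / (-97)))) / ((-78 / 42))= -4656 / 2206295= -0.00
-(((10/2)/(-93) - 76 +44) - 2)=3167/93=34.05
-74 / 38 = -37 / 19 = -1.95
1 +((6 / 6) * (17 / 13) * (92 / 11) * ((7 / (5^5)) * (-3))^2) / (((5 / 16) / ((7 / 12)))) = 6988859299 / 6982421875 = 1.00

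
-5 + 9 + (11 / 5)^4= 17141 / 625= 27.43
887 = 887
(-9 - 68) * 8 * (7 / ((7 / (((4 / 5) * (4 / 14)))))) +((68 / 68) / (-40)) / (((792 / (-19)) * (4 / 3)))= -5947373 / 42240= -140.80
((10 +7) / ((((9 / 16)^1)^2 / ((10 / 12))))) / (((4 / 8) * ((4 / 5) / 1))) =27200 / 243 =111.93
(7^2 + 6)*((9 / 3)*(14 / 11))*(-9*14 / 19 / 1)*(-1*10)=264600 / 19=13926.32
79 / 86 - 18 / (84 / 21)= -154 / 43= -3.58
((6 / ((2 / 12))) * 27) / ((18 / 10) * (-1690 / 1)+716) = -486 / 1163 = -0.42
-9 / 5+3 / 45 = -26 / 15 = -1.73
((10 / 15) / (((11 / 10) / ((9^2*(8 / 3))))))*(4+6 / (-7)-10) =-69120 / 77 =-897.66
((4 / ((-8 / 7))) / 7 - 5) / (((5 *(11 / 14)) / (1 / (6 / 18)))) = -21 / 5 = -4.20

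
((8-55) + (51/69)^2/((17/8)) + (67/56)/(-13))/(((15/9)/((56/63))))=-6012233/240695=-24.98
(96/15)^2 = 1024/25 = 40.96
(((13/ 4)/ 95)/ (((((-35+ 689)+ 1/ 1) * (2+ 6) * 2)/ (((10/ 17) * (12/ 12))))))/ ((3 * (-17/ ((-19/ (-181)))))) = -13/ 3289189920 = -0.00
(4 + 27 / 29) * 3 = 429 / 29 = 14.79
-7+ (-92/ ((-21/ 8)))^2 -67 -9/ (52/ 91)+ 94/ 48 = 1140.54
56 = 56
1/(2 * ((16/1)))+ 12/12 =33/32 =1.03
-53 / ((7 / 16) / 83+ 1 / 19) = -1337296 / 1461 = -915.33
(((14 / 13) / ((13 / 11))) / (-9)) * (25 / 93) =-3850 / 141453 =-0.03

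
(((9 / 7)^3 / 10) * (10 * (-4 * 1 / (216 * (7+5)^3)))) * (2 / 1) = -0.00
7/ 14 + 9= 19/ 2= 9.50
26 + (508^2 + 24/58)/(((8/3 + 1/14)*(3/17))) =534107.13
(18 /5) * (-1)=-18 /5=-3.60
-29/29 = -1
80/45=16/9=1.78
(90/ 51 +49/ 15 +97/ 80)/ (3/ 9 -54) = -5095/ 43792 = -0.12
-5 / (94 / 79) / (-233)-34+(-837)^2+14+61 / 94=7671719403 / 10951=700549.67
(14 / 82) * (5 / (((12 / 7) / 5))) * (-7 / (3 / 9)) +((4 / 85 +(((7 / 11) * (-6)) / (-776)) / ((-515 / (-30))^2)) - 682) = -115861565691437 / 157798053820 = -734.24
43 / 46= 0.93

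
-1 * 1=-1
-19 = -19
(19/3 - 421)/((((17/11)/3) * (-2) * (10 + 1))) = 622/17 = 36.59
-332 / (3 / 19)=-2102.67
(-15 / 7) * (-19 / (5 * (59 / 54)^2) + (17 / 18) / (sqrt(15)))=166212 / 24367- 17 * sqrt(15) / 126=6.30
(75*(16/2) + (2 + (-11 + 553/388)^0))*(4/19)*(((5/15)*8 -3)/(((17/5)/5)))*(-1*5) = 100500/323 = 311.15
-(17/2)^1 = -17/2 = -8.50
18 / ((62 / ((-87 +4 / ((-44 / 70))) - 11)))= -10332 / 341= -30.30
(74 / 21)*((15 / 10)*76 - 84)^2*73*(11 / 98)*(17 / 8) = 37881525 / 686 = 55220.88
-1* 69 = -69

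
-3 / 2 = -1.50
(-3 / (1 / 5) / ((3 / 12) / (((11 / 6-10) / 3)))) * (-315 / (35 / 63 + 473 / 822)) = -126875700 / 2789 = -45491.47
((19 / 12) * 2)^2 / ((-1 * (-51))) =361 / 1836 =0.20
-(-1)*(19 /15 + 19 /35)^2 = 1444 /441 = 3.27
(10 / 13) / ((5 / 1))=2 / 13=0.15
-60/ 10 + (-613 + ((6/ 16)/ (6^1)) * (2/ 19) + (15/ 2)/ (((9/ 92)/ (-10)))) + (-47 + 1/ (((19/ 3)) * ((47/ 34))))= -30702323/ 21432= -1432.55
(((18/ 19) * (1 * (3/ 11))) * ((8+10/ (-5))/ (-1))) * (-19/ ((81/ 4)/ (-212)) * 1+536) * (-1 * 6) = 1428672/ 209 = 6835.75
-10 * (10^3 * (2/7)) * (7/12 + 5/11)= -685000/231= -2965.37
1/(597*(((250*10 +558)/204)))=34/304271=0.00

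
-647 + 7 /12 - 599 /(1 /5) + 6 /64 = -349567 /96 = -3641.32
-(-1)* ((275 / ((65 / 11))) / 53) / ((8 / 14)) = 1.54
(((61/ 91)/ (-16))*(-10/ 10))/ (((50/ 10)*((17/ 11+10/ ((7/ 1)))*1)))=671/ 238160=0.00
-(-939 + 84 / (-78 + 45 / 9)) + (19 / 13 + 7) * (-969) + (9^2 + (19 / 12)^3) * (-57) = -6615425029 / 546624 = -12102.33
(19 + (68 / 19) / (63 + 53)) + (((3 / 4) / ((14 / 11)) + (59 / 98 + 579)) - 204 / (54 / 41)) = 863751925 / 1943928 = 444.33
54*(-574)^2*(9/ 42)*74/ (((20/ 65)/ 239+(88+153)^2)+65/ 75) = 1643557901895/ 338363182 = 4857.38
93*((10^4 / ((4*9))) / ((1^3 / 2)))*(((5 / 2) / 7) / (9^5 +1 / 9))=581250 / 1860047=0.31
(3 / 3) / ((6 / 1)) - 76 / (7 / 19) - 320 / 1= -22097 / 42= -526.12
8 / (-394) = -4 / 197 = -0.02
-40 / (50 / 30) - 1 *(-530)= 506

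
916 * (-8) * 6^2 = -263808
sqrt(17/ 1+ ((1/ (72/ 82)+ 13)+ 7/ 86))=sqrt(2078147)/ 258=5.59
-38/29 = -1.31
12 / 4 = 3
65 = 65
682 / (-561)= -62 / 51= -1.22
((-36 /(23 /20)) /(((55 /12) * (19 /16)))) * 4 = -110592 /4807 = -23.01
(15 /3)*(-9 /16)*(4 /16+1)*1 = -225 /64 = -3.52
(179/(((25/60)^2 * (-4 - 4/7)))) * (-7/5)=78939/250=315.76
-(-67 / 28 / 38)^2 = -4489 / 1132096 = -0.00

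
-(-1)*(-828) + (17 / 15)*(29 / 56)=-695027 / 840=-827.41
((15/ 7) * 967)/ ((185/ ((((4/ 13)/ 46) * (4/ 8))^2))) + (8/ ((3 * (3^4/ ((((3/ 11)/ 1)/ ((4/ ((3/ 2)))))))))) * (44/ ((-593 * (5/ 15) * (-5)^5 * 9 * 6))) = 0.00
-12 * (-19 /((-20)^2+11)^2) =76 /56307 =0.00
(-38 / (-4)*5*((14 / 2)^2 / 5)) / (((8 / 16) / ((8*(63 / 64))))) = 7331.62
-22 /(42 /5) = -55 /21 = -2.62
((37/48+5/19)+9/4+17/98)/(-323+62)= -154507/11663568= -0.01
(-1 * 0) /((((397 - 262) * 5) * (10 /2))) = 0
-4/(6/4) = -8/3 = -2.67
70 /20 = 7 /2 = 3.50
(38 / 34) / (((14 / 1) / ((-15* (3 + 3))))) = -855 / 119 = -7.18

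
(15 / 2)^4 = 50625 / 16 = 3164.06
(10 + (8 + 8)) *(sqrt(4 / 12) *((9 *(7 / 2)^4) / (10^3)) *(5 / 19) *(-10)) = -93639 *sqrt(3) / 3040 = -53.35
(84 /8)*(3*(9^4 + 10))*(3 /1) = 1241919 /2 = 620959.50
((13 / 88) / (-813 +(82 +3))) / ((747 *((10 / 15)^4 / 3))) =-27 / 6544384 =-0.00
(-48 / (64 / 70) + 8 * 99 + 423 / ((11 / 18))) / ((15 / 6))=31497 / 55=572.67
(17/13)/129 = 17/1677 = 0.01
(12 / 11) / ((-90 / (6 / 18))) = -2 / 495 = -0.00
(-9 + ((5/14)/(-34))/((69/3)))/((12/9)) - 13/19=-7.43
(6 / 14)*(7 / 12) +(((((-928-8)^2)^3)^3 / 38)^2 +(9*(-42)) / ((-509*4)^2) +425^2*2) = 47906684437074293370284211479418105591022169852978540052570216973618320527943753916537981525364541334887125519085 / 748225928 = 64027030665895733795373380000000000000000000000000000000000000000000000000000000000000000000000000000000.00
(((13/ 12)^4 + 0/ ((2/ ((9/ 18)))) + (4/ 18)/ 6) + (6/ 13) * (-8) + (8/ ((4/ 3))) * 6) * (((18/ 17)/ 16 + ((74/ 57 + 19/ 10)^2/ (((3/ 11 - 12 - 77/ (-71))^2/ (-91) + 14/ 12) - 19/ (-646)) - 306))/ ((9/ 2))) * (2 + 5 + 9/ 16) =-287853982854294068955886319/ 9838424117672161689600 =-29258.14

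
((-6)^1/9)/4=-1/6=-0.17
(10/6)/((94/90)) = 75/47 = 1.60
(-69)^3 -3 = -328512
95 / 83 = 1.14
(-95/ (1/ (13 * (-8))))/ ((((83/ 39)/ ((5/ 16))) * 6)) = 80275/ 332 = 241.79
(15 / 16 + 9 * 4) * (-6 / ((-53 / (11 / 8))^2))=-214533 / 1438208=-0.15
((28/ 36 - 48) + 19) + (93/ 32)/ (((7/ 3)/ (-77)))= -35749/ 288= -124.13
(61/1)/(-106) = -61/106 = -0.58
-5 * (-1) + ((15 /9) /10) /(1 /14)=22 /3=7.33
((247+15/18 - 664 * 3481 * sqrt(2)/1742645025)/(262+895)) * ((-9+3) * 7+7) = -52045/6942+16179688 * sqrt(2)/403248058785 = -7.50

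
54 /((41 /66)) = 3564 /41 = 86.93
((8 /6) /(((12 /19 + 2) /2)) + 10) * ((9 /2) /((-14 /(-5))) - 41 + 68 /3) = -16579 /90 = -184.21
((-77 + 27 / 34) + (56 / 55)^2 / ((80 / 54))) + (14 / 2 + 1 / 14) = -123173879 / 1799875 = -68.43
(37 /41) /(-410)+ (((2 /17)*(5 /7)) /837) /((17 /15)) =-20042929 /9487849770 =-0.00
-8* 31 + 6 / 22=-2725 / 11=-247.73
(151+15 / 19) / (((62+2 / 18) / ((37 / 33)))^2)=35533764 / 718393819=0.05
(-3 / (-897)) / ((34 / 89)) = 89 / 10166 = 0.01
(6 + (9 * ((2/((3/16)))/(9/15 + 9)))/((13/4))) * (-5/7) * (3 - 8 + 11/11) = 2360/91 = 25.93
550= 550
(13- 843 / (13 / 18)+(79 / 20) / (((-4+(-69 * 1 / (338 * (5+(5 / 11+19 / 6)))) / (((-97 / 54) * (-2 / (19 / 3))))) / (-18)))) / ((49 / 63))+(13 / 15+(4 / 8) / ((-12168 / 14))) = -23449651445934043 / 16055605729800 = -1460.53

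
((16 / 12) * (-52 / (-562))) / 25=104 / 21075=0.00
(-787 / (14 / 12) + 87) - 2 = -4127 / 7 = -589.57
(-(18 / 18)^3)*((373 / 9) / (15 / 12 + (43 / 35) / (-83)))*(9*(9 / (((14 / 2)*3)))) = -1857540 / 14353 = -129.42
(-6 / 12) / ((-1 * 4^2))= 1 / 32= 0.03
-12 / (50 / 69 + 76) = -0.16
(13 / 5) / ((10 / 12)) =78 / 25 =3.12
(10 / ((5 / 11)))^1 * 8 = 176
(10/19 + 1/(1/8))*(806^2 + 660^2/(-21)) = 713164824/133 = 5362141.53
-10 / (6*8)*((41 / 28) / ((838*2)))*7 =-205 / 160896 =-0.00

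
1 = 1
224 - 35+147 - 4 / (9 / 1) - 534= -1786 / 9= -198.44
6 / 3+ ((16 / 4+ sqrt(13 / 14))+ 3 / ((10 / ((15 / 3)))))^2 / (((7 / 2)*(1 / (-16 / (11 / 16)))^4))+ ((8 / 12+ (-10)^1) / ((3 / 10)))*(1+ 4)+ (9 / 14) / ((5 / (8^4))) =3502027.31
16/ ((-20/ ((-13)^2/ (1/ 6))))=-4056/ 5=-811.20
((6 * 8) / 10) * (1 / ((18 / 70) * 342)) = 28 / 513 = 0.05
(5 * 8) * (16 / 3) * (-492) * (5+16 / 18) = -5562880 / 9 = -618097.78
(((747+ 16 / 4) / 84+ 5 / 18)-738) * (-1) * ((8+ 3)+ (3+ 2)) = 734612 / 63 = 11660.51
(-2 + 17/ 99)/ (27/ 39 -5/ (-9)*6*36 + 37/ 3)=-2353/ 171204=-0.01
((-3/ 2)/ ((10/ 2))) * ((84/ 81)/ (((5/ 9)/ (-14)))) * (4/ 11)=784/ 275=2.85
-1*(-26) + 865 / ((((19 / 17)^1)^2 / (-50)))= -12489864 / 361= -34597.96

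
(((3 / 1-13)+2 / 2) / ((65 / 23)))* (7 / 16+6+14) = -67689 / 1040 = -65.09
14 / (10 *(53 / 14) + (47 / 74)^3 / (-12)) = 476543424 / 1287885559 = 0.37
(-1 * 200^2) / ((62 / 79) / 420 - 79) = 663600000 / 1310579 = 506.34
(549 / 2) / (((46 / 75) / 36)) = 370575 / 23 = 16111.96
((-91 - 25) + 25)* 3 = -273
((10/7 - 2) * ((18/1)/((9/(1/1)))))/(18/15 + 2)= -5/14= -0.36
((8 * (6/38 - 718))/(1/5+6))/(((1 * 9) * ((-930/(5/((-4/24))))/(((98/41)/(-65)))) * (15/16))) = 0.13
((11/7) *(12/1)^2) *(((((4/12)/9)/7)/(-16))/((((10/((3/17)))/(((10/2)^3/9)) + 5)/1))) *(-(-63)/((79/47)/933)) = -36177075/125531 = -288.19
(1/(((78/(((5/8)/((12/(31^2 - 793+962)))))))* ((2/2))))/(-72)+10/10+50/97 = 39352471/26148096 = 1.50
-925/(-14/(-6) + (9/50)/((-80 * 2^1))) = -22200000/55973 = -396.62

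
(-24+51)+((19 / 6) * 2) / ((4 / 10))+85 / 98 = 6424 / 147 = 43.70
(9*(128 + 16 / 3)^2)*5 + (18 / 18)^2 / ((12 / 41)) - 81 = 9599069 / 12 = 799922.42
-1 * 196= -196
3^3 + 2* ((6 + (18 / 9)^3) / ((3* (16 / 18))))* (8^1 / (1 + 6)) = 39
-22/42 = -11/21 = -0.52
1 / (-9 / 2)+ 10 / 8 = 37 / 36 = 1.03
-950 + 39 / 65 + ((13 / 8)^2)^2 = -19300907 / 20480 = -942.43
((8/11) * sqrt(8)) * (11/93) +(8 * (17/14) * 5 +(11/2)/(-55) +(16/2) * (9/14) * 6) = 16 * sqrt(2)/93 +5553/70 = 79.57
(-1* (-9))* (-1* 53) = -477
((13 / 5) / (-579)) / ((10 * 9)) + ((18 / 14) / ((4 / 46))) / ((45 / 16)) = 9588149 / 1823850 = 5.26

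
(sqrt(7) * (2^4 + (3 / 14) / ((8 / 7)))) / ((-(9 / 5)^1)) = -1295 * sqrt(7) / 144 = -23.79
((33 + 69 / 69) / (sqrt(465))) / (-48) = -17* sqrt(465) / 11160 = -0.03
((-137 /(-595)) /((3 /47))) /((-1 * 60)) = -6439 /107100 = -0.06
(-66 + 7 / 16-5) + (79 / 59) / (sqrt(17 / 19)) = -1129 / 16 + 79* sqrt(323) / 1003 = -69.15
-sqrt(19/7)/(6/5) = -5 * sqrt(133)/42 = -1.37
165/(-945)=-11/63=-0.17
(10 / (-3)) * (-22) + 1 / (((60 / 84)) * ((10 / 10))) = 1121 / 15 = 74.73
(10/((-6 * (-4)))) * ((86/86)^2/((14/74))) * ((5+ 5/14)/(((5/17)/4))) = 15725/98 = 160.46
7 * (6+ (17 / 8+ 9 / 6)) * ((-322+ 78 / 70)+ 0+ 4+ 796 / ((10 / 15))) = 2363823 / 40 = 59095.58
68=68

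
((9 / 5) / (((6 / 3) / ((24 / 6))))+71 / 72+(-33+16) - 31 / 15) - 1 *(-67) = 18907 / 360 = 52.52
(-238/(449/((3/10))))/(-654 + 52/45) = 0.00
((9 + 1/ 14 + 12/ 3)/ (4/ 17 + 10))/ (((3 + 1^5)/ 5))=5185/ 3248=1.60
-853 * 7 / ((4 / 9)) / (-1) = 53739 / 4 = 13434.75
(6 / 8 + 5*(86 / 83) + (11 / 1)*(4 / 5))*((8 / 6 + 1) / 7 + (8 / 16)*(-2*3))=-39.28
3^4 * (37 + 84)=9801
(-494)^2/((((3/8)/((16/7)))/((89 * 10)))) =27800581120/21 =1323837196.19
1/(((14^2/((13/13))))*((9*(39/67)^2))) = 4489/2683044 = 0.00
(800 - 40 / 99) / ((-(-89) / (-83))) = -6570280 / 8811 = -745.69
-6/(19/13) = -78/19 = -4.11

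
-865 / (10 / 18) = -1557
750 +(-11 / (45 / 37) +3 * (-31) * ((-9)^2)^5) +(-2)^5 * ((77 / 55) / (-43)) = -125492857089238 / 387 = -324270948551.00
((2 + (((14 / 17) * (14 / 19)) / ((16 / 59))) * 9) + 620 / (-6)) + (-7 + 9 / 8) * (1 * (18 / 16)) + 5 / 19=-5428943 / 62016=-87.54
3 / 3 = 1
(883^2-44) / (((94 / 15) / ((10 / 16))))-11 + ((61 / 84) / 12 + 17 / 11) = 10129288327 / 130284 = 77747.75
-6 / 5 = -1.20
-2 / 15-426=-6392 / 15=-426.13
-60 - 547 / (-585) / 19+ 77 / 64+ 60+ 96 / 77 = 136887011 / 54774720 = 2.50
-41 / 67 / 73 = -41 / 4891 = -0.01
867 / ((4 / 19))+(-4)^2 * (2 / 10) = 82429 / 20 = 4121.45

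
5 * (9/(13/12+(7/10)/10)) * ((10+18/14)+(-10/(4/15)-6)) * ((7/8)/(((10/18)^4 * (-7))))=79893297/48440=1649.32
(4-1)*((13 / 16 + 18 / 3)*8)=327 / 2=163.50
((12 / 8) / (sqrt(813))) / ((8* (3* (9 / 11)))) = 11* sqrt(813) / 117072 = 0.00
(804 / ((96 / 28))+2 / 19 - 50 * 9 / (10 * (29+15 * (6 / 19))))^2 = 32285408100625 / 593312164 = 54415.55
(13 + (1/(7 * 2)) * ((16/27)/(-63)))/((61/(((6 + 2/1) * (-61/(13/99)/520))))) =-1702613/1117935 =-1.52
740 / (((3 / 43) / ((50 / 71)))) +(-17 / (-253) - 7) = 402149398 / 53889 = 7462.55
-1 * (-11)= 11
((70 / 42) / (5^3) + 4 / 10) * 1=31 / 75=0.41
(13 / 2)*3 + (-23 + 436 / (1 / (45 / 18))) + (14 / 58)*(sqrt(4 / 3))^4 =567377 / 522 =1086.93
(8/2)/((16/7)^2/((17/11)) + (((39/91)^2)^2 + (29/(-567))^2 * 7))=267800337/229812848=1.17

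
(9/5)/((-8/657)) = -5913/40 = -147.82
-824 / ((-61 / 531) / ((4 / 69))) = 583392 / 1403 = 415.82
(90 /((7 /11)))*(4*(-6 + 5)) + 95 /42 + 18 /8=-561.20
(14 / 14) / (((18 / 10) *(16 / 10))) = 25 / 72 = 0.35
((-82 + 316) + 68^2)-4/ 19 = 92298/ 19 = 4857.79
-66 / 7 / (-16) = 0.59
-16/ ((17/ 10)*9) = -160/ 153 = -1.05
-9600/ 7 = -1371.43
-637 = -637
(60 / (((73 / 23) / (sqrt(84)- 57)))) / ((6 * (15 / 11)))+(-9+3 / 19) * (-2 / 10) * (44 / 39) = -11693418 / 90155+1012 * sqrt(21) / 219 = -108.53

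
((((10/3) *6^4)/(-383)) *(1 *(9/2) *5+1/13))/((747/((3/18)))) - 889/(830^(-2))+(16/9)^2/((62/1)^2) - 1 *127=-19700926965933199331/32168338137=-612432227.06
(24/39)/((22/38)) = 152/143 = 1.06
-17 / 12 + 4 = 31 / 12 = 2.58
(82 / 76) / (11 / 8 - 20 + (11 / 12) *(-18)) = -164 / 5339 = -0.03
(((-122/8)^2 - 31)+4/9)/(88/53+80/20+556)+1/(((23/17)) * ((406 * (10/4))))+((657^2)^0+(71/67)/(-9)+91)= 618461361974543/6704722846080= 92.24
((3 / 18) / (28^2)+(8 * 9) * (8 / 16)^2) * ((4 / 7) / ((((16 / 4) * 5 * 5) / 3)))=84673 / 274400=0.31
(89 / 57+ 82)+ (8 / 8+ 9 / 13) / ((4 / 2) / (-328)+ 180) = 1827992617 / 21873579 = 83.57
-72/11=-6.55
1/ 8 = 0.12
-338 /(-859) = 338 /859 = 0.39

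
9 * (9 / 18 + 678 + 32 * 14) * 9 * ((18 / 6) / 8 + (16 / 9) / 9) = 835863 / 16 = 52241.44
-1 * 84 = -84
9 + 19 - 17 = 11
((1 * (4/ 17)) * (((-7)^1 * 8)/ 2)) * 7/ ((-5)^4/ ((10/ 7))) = -224/ 2125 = -0.11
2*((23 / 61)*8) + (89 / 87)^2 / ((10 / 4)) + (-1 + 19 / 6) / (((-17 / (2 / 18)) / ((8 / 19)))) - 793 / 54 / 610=57457750133 / 8947920420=6.42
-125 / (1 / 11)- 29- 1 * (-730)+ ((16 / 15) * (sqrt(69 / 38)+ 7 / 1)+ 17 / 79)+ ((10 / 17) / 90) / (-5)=-40269016 / 60435+ 8 * sqrt(2622) / 285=-664.88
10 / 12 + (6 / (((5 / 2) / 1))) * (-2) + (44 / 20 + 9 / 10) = -13 / 15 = -0.87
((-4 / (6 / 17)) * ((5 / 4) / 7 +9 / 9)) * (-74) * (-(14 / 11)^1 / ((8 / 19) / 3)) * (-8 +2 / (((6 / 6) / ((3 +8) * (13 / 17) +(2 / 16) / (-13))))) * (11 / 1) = -180557817 / 208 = -868066.43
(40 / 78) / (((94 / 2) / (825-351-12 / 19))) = 59960 / 11609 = 5.16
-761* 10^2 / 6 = -38050 / 3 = -12683.33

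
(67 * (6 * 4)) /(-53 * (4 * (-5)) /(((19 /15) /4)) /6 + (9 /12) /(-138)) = 2.88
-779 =-779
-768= -768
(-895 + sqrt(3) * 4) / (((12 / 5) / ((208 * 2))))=-465400 / 3 + 2080 * sqrt(3) / 3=-153932.44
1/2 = 0.50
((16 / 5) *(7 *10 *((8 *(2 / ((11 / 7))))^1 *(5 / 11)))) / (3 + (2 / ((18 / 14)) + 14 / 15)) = 188.87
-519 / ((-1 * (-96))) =-173 / 32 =-5.41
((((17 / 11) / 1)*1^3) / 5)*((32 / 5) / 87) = 544 / 23925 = 0.02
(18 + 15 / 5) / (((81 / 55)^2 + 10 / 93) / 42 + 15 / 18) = 17723475 / 749057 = 23.66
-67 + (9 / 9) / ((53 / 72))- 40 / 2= -4539 / 53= -85.64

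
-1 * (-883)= 883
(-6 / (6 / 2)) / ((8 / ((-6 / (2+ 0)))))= 3 / 4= 0.75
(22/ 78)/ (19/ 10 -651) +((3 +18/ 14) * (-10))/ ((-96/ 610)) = 1930258045/ 7088172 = 272.32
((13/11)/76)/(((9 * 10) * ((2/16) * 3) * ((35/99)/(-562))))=-7306/9975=-0.73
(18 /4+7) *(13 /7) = 299 /14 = 21.36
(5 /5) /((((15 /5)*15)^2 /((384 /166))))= 64 /56025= 0.00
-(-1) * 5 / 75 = 1 / 15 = 0.07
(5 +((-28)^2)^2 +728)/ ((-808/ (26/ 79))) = -8000057/ 31916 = -250.66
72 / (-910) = -36 / 455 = -0.08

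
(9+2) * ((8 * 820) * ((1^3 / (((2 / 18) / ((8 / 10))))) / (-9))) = -57728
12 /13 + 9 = 129 /13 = 9.92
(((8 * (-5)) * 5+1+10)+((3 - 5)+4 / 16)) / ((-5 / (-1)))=-763 / 20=-38.15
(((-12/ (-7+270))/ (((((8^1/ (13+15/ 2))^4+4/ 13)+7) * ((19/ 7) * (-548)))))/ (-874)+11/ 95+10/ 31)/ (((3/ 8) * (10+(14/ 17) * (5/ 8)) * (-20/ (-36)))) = 96063047678760052944/ 480033243272948597375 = 0.20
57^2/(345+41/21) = 9.36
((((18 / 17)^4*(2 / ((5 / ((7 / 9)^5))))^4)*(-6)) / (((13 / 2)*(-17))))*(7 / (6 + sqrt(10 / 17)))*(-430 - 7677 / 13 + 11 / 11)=-360982766082918216108032 / 26034380621208762652175625 + 180491383041459108054016*sqrt(170) / 1327753411681646895260956875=-0.01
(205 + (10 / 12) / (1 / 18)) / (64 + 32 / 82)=41 / 12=3.42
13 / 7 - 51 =-344 / 7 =-49.14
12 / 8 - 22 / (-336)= 263 / 168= 1.57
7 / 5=1.40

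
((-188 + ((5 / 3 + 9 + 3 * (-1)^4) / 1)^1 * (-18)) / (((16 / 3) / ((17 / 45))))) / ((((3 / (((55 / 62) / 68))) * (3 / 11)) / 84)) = -5929 / 144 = -41.17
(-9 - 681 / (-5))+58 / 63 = 40358 / 315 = 128.12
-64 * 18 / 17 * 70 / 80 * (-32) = 32256 / 17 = 1897.41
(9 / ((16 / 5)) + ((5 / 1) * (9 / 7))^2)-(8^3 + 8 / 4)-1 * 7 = -373859 / 784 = -476.86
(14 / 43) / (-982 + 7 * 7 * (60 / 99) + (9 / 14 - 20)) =-6468 / 19303001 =-0.00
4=4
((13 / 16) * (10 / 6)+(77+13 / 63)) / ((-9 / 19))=-1504591 / 9072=-165.85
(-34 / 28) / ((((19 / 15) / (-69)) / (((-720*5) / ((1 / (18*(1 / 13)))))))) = -570078000 / 1729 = -329715.44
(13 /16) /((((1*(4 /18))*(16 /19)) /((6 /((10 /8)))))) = 6669 /320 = 20.84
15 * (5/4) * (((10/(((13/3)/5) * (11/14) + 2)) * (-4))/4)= -39375/563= -69.94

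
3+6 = 9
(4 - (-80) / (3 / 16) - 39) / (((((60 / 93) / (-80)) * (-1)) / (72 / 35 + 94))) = 97968680 / 21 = 4665175.24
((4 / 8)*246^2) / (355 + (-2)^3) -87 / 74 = 2208903 / 25678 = 86.02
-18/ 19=-0.95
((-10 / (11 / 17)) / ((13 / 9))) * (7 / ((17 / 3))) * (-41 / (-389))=-77490 / 55627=-1.39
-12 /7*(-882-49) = 1596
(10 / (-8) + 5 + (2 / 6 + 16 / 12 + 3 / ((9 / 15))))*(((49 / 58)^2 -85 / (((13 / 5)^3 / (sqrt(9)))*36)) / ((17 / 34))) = 430585375 / 66516372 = 6.47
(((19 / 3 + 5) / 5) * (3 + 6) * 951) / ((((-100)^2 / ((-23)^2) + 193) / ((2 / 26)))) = 51314058 / 7286305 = 7.04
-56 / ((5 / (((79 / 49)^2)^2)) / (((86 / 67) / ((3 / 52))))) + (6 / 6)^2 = -1392650437141 / 827660715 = -1682.63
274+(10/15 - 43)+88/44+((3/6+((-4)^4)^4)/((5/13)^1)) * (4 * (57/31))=38190849309133/465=82130858729.32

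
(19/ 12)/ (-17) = -19/ 204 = -0.09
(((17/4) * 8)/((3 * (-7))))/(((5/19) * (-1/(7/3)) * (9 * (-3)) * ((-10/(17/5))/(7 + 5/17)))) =40052/30375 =1.32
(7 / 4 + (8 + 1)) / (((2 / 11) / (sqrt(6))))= 473 * sqrt(6) / 8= 144.83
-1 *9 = -9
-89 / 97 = -0.92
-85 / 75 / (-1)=17 / 15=1.13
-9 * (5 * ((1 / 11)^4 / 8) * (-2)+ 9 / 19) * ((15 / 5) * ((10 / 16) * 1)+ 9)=-412626123 / 8901728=-46.35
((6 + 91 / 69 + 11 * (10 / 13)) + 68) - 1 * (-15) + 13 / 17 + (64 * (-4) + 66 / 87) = -68852171 / 442221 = -155.70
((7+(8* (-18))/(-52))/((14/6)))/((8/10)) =1905/364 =5.23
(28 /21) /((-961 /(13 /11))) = -52 /31713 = -0.00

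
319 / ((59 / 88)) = 28072 / 59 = 475.80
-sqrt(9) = -3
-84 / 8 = -21 / 2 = -10.50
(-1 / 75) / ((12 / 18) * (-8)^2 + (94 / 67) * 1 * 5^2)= -67 / 390650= -0.00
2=2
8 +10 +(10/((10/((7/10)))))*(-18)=27/5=5.40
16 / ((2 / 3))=24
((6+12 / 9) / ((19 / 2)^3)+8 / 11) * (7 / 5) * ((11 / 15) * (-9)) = -1165864 / 171475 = -6.80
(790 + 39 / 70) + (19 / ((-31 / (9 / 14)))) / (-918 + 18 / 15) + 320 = 526048911 / 473680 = 1110.56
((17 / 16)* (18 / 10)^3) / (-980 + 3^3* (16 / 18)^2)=-37179 / 5752000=-0.01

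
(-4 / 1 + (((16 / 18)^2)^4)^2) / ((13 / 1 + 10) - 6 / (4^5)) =-3650870158692714496 / 21815606683352724093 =-0.17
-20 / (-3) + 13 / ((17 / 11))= 15.08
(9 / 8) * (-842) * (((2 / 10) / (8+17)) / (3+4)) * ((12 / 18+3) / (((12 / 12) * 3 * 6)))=-4631 / 21000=-0.22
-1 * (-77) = 77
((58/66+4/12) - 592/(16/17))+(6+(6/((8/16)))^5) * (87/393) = 235424039/4323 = 54458.49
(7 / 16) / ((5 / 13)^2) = 1183 / 400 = 2.96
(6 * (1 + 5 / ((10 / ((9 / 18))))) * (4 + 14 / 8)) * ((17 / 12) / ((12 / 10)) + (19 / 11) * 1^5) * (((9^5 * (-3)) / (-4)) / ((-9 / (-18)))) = 15638832405 / 1408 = 11107125.29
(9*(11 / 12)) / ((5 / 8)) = 66 / 5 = 13.20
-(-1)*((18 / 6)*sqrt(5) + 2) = 2 + 3*sqrt(5) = 8.71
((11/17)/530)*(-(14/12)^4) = -0.00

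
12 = 12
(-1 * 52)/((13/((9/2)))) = -18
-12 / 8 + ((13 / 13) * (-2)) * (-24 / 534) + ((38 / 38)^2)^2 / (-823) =-206751 / 146494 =-1.41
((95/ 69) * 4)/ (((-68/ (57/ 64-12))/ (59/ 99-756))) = -561261425/ 825792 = -679.66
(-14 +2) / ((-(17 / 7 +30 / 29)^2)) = 1.00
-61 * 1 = -61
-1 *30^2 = -900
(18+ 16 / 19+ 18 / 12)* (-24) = -9276 / 19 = -488.21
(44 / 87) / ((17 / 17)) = 44 / 87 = 0.51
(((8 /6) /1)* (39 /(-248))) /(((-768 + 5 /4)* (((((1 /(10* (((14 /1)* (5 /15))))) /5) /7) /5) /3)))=637000 /95077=6.70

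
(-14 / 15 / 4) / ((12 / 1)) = -7 / 360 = -0.02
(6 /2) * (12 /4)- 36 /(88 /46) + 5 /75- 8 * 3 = -5569 /165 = -33.75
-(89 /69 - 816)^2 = -3160126225 /4761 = -663752.62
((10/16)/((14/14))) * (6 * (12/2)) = 22.50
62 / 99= 0.63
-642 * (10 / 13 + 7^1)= -64842 / 13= -4987.85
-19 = -19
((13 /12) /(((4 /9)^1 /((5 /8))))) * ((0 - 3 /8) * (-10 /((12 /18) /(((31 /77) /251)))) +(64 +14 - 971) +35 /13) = -26842611735 /19790848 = -1356.31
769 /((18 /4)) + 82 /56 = 43433 /252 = 172.35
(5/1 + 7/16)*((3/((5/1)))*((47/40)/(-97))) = -12267/310400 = -0.04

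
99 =99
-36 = -36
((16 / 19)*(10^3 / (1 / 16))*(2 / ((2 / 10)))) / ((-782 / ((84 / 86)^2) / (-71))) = 160312320000 / 13736221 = 11670.77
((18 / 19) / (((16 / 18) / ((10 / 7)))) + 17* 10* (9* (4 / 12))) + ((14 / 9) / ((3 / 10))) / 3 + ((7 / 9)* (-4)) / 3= 11036161 / 21546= 512.21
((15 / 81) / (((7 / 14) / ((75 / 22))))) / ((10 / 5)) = 125 / 198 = 0.63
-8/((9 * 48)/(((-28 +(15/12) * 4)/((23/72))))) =1.33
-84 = -84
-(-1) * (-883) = -883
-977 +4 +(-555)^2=307052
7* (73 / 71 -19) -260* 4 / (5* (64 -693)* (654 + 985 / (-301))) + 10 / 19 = -20820739707606 / 166198959749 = -125.28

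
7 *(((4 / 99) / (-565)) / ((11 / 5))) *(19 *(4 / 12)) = -532 / 369171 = -0.00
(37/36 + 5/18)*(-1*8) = -94/9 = -10.44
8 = 8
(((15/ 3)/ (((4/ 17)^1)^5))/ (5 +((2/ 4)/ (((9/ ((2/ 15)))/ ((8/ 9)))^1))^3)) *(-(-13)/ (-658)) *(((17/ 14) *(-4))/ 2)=2814075328895049375/ 42298284425750528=66.53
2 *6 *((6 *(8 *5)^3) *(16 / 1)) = 73728000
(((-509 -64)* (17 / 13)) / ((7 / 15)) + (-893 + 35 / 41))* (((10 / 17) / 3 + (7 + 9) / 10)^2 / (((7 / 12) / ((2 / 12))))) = -2302.19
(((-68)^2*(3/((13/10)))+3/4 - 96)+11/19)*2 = 10449185/494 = 21152.20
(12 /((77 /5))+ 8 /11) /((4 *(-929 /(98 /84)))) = -29 /61314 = -0.00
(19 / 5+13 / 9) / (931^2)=236 / 39004245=0.00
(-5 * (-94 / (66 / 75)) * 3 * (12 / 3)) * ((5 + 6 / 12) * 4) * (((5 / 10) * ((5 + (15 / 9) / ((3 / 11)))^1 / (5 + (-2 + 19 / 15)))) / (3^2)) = 734375 / 36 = 20399.31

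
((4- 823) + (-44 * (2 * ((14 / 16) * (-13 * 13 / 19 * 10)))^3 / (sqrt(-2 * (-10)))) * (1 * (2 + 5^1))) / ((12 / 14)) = -1911 / 2 + 22309149187325 * sqrt(5) / 164616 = 303036259.01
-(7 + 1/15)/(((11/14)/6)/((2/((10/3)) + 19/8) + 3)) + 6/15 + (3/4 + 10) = -342411/1100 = -311.28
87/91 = 0.96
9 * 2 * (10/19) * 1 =9.47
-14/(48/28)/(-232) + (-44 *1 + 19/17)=-1013935/23664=-42.85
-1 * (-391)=391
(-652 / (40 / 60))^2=956484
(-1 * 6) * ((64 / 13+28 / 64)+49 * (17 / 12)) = -46661 / 104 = -448.66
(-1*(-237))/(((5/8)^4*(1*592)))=60672/23125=2.62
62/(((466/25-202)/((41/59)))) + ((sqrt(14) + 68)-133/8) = sqrt(14) + 13831127/270456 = 54.88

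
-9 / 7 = -1.29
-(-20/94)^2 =-100/2209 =-0.05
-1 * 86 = -86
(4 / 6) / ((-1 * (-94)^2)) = -1 / 13254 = -0.00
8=8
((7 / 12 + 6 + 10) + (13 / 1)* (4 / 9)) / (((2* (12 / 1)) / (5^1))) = 4025 / 864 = 4.66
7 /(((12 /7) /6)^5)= 117649 /32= 3676.53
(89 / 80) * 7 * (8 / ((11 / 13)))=8099 / 110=73.63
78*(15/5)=234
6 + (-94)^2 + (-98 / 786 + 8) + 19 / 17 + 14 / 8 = 236580703 / 26724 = 8852.74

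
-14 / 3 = -4.67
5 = 5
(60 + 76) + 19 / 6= 835 / 6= 139.17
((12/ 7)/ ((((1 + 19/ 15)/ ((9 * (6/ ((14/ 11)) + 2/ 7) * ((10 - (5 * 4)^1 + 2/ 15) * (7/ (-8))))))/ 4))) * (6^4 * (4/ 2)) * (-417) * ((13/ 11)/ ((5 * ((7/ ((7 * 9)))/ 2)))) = -1010677015296/ 187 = -5404689921.37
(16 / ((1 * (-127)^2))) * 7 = 0.01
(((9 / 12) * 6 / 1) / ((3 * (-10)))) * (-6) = 9 / 10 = 0.90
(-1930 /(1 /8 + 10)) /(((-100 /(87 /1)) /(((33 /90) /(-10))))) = -6.08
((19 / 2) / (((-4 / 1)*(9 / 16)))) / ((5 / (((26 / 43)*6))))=-1976 / 645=-3.06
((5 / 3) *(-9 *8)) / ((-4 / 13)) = 390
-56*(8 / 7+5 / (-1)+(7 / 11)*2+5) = -135.27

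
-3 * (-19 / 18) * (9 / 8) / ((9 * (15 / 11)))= 209 / 720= 0.29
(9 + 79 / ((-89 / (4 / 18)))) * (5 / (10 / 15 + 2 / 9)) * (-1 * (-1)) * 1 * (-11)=-387805 / 712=-544.67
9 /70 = 0.13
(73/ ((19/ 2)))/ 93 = 146/ 1767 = 0.08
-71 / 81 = -0.88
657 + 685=1342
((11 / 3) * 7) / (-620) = -77 / 1860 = -0.04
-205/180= -41/36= -1.14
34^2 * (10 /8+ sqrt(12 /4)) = 1445+ 1156 * sqrt(3) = 3447.25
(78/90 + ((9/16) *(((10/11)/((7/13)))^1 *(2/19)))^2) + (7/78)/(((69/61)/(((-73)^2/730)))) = 134163178463/92155727664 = 1.46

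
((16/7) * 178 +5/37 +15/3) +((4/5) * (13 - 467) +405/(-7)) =-1677/185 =-9.06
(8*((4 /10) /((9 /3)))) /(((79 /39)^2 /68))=551616 /31205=17.68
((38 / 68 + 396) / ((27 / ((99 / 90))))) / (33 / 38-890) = -2817947 / 155082330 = -0.02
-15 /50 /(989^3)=-3 /9673616690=-0.00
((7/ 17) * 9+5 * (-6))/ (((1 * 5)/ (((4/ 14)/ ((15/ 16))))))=-4768/ 2975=-1.60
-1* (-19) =19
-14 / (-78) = 7 / 39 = 0.18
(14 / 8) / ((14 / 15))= 15 / 8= 1.88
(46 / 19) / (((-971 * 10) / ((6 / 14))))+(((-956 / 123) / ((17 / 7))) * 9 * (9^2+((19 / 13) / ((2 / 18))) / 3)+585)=-10966614327834 / 5850823615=-1874.37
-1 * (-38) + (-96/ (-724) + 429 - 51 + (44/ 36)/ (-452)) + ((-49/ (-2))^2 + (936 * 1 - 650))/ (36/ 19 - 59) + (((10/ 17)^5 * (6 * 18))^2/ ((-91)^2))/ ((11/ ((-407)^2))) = 96374584561658443421551601/ 190529933428331509090806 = 505.82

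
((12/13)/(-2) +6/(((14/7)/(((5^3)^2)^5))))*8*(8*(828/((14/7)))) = 962376594543457031249841024/13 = 74028968811035156249987770.00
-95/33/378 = -95/12474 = -0.01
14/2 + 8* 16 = 135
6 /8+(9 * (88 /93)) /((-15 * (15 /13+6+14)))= 11209 /15500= 0.72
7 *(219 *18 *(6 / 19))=165564 / 19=8713.89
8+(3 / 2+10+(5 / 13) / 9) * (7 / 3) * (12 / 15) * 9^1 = 39374 / 195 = 201.92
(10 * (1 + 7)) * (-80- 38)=-9440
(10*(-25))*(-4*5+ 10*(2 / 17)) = 80000 / 17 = 4705.88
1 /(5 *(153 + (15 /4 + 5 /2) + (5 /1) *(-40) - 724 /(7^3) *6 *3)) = -1372 /540185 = -0.00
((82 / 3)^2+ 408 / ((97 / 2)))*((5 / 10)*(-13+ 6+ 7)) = 0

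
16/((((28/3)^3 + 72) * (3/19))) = 342/2987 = 0.11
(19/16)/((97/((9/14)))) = 171/21728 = 0.01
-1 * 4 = -4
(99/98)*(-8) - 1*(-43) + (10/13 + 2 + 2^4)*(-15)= -157097/637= -246.62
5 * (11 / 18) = 55 / 18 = 3.06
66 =66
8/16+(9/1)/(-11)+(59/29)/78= -3634/12441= -0.29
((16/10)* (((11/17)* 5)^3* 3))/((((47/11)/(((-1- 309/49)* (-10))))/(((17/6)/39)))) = 201.93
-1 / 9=-0.11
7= 7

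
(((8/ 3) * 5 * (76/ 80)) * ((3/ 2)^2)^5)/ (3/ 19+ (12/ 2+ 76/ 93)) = 660817359/ 6310400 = 104.72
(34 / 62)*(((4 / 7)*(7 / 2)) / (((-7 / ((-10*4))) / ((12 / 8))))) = 2040 / 217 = 9.40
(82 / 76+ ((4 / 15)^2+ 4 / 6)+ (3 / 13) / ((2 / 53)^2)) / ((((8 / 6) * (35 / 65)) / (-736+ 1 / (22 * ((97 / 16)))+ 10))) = -183242605243 / 1105800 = -165710.44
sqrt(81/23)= 9*sqrt(23)/23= 1.88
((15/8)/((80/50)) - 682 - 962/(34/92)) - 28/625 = -2233073589/680000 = -3283.93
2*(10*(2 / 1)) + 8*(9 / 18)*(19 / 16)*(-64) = -264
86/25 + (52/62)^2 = 4.14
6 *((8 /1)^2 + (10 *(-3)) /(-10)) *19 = 7638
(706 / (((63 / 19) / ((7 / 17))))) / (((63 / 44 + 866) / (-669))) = -131618168 / 1946517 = -67.62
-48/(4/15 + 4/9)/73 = -135/146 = -0.92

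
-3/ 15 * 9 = -9/ 5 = -1.80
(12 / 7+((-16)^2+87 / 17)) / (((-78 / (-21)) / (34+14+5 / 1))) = 1657681 / 442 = 3750.41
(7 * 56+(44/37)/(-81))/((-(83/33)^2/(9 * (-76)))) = 10803276880/254893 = 42383.58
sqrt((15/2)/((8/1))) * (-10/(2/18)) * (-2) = 45 * sqrt(15) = 174.28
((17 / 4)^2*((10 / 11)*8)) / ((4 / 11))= 1445 / 4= 361.25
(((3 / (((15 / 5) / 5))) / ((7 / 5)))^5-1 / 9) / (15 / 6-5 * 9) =-175747636 / 12857355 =-13.67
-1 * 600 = -600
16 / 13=1.23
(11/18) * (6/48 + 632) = 386.30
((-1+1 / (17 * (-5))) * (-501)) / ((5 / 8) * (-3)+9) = 114896 / 1615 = 71.14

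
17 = 17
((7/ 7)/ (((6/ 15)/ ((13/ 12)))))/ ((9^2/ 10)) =325/ 972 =0.33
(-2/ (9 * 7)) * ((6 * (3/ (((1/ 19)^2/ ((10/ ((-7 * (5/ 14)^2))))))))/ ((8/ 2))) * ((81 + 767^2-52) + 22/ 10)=8495343688/ 25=339813747.52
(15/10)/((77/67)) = 201/154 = 1.31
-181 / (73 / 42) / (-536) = 3801 / 19564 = 0.19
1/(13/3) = 3/13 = 0.23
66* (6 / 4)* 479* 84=3983364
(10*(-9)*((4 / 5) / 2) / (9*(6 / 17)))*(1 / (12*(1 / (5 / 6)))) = -85 / 108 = -0.79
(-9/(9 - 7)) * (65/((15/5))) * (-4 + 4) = 0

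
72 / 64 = 9 / 8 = 1.12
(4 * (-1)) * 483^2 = -933156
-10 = -10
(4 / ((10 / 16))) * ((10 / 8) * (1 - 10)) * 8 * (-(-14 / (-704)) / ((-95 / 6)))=-756 / 1045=-0.72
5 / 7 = 0.71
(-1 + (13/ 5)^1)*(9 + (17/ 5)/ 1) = 496/ 25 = 19.84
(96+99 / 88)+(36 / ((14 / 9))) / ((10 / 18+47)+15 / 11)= 26469381 / 271208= 97.60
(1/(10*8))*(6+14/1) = 1/4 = 0.25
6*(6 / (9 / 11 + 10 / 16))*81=256608 / 127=2020.54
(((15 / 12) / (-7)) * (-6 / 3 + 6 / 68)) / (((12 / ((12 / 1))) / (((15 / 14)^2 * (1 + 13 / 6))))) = 463125 / 373184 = 1.24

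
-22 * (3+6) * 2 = -396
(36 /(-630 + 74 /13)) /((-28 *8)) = 117 /454496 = 0.00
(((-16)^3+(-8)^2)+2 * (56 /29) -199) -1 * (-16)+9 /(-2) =-244507 /58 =-4215.64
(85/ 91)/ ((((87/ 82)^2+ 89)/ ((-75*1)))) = -8573100/ 11029291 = -0.78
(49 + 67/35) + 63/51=31029/595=52.15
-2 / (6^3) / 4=-1 / 432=-0.00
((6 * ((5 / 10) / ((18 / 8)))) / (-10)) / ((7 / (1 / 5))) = -2 / 525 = -0.00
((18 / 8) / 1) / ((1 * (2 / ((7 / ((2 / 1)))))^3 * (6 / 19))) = 19551 / 512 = 38.19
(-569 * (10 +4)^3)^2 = 2437770104896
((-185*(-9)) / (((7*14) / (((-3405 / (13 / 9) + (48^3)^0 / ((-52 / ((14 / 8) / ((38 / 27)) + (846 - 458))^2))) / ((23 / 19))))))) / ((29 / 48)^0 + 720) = -811058071725 / 7904651776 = -102.61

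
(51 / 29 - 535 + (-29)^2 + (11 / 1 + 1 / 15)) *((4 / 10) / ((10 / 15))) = 138689 / 725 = 191.30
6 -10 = -4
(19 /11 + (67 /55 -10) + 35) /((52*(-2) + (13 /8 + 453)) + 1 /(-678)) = 4168344 /52299005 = 0.08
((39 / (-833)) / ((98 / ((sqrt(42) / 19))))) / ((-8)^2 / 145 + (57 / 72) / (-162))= -845640*sqrt(42) / 14679874867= -0.00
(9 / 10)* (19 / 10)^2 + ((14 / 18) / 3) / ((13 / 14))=1238399 / 351000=3.53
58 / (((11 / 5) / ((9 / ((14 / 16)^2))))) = 167040 / 539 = 309.91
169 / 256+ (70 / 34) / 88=32723 / 47872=0.68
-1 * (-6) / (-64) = -3 / 32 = -0.09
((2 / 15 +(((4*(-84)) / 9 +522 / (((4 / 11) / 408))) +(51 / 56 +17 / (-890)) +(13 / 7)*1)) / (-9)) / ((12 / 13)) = -12648468521 / 179424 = -70494.85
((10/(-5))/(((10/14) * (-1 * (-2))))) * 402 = -2814/5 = -562.80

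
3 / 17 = 0.18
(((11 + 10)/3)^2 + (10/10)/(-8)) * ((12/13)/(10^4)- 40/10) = -50828827/260000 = -195.50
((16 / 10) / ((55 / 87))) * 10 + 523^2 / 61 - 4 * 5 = 15061907 / 3355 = 4489.39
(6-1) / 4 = 5 / 4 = 1.25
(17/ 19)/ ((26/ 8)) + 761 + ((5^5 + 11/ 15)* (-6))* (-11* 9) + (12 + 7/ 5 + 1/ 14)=6423097879/ 3458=1857460.35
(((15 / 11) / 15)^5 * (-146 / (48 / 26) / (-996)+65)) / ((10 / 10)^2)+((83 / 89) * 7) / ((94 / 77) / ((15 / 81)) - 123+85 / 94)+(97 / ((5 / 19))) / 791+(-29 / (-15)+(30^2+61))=2728383486269344944004399 / 2832202951380061625520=963.34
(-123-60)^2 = 33489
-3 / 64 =-0.05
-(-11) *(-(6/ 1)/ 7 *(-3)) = 28.29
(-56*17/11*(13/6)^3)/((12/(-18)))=261443/198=1320.42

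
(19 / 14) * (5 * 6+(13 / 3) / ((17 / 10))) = 15770 / 357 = 44.17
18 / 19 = 0.95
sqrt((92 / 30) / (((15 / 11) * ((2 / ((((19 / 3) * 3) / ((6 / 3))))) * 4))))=sqrt(9614) / 60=1.63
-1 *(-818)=818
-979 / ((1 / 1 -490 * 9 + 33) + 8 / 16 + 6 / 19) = 37202 / 166257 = 0.22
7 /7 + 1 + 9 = 11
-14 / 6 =-7 / 3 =-2.33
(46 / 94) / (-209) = -23 / 9823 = -0.00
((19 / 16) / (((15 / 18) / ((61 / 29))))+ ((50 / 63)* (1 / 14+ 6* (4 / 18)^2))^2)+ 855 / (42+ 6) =6872850287071 / 328921825680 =20.90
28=28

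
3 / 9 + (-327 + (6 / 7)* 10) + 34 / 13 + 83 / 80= -6867421 / 21840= -314.44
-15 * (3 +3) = -90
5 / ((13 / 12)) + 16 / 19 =1348 / 247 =5.46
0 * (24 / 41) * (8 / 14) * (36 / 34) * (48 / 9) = 0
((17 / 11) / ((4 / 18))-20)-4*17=-1783 / 22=-81.05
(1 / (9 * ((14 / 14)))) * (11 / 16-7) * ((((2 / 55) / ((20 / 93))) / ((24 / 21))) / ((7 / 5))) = -3131 / 42240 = -0.07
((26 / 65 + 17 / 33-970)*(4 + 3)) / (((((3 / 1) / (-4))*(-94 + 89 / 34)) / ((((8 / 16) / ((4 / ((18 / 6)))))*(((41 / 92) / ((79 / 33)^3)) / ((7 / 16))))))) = -485474470668 / 176165299895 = -2.76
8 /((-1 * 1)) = -8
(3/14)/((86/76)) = 57/301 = 0.19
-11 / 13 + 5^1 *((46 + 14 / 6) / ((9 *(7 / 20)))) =186421 / 2457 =75.87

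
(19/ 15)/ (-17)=-19/ 255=-0.07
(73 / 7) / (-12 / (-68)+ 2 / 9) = 11169 / 427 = 26.16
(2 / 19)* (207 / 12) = 69 / 38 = 1.82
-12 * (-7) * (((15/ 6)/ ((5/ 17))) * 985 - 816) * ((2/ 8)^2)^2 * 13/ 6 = 5372.20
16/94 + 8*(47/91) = 18400/4277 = 4.30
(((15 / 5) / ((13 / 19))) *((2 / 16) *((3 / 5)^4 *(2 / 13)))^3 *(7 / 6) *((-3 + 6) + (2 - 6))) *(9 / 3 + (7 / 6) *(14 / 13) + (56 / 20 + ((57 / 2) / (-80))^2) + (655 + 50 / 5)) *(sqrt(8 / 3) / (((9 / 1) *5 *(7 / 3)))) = -250978893313887 *sqrt(6) / 742586000000000000000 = -0.00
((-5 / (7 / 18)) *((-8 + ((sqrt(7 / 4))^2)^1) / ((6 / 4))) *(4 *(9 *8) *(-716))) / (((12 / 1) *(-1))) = 6444000 / 7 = 920571.43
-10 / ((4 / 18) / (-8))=360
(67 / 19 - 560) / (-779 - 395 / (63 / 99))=74011 / 186162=0.40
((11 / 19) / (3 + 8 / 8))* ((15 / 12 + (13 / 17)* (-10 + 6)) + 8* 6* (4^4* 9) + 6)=82725951 / 5168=16007.34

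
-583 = -583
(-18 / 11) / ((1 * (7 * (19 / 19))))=-18 / 77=-0.23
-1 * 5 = -5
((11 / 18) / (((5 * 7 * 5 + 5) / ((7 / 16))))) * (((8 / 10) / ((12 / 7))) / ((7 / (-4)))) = -77 / 194400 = -0.00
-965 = -965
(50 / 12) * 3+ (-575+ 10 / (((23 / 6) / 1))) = -25755 / 46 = -559.89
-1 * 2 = -2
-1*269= -269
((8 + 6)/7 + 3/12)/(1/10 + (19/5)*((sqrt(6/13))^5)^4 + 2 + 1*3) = 2067877377735/4688720532658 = 0.44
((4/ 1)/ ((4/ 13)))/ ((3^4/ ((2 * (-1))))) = -26/ 81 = -0.32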